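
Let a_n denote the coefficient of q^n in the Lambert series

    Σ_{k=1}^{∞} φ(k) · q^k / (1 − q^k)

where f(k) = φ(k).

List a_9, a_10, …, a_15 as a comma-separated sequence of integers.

d|9:{9,3,1}  Σφ=6+2+1=9
[q^10] φ(1)=1,φ(2)=1,φ(5)=4,φ(10)=4 ⇒ 10
d|11:{1,11}  Σφ=1+10=11
n=12: 1·12 2·6 3·4 4·3 6·2 12·1  φ→[1+1+2+2+2+4]=12
d|13:{13,1}  Σφ=12+1=13
n=14: 1·14 2·7 7·2 14·1  φ→[1+1+6+6]=14
n=15: 1·15 3·5 5·3 15·1  φ→[1+2+4+8]=15

9, 10, 11, 12, 13, 14, 15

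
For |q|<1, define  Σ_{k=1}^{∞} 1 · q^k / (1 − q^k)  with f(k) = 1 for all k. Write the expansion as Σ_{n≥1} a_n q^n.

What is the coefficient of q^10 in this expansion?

a_10 = 4

n=10: 10·1 5·2 2·5 1·10  f→[1+1+1+1]=4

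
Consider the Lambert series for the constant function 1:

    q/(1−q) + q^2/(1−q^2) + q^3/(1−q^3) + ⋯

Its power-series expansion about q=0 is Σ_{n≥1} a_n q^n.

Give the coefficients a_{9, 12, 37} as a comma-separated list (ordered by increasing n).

3, 6, 2

n=9: 1·9 3·3 9·1  f→[1+1+1]=3
d|12:{12,6,4,3,2,1}  Σf=1+1+1+1+1+1=6
q^37  k|37↦f(k): 1:1 37:1  a_37=2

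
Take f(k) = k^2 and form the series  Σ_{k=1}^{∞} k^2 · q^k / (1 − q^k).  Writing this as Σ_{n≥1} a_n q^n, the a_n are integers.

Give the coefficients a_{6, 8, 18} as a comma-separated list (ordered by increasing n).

n=6: 6·1 3·2 2·3 1·6  f→[36+9+4+1]=50
q^8  k|8↦f(k): 8:64 4:16 2:4 1:1  a_8=85
n=18: 18·1 9·2 6·3 3·6 2·9 1·18  f→[324+81+36+9+4+1]=455

50, 85, 455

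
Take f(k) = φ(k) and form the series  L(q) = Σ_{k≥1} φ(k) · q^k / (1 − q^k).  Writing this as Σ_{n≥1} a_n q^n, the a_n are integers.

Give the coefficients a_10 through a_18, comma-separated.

n=10: 1·10 2·5 5·2 10·1  φ→[1+1+4+4]=10
[q^11] φ(11)=10,φ(1)=1 ⇒ 11
n=12: 1·12 2·6 3·4 4·3 6·2 12·1  φ→[1+1+2+2+2+4]=12
d|13:{1,13}  Σφ=1+12=13
q^14  k|14↦φ(k): 1:1 2:1 7:6 14:6  a_14=14
q^15  k|15↦φ(k): 1:1 3:2 5:4 15:8  a_15=15
[q^16] φ(1)=1,φ(2)=1,φ(4)=2,φ(8)=4,φ(16)=8 ⇒ 16
n=17: 1·17 17·1  φ→[1+16]=17
n=18: 18·1 9·2 6·3 3·6 2·9 1·18  φ→[6+6+2+2+1+1]=18

10, 11, 12, 13, 14, 15, 16, 17, 18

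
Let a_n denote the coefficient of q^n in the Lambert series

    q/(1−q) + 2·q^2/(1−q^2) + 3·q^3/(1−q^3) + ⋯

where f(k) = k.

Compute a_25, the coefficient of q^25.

a_25 = 31

n=25: 25·1 5·5 1·25  f→[25+5+1]=31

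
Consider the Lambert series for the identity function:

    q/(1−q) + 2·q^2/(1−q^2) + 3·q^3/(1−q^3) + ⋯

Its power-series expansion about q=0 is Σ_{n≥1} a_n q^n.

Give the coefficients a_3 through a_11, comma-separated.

n=3: 3·1 1·3  f→[3+1]=4
d|4:{4,2,1}  Σf=4+2+1=7
d|5:{1,5}  Σf=1+5=6
d|6:{6,3,2,1}  Σf=6+3+2+1=12
d|7:{1,7}  Σf=1+7=8
n=8: 8·1 4·2 2·4 1·8  f→[8+4+2+1]=15
q^9  k|9↦f(k): 9:9 3:3 1:1  a_9=13
n=10: 1·10 2·5 5·2 10·1  f→[1+2+5+10]=18
[q^11] f(11)=11,f(1)=1 ⇒ 12

4, 7, 6, 12, 8, 15, 13, 18, 12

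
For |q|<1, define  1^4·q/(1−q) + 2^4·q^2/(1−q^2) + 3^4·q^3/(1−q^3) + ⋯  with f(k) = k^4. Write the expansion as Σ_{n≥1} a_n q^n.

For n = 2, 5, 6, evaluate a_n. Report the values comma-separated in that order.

17, 626, 1394

q^2  k|2↦f(k): 1:1 2:16  a_2=17
q^5  k|5↦f(k): 5:625 1:1  a_5=626
d|6:{6,3,2,1}  Σf=1296+81+16+1=1394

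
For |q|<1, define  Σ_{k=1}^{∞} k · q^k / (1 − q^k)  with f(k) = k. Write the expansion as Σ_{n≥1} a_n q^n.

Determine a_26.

[q^26] f(1)=1,f(2)=2,f(13)=13,f(26)=26 ⇒ 42

a_26 = 42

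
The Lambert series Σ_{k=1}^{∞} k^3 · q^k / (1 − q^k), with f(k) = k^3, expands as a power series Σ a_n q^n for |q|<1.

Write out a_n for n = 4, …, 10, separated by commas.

73, 126, 252, 344, 585, 757, 1134

d|4:{1,2,4}  Σf=1+8+64=73
n=5: 1·5 5·1  f→[1+125]=126
q^6  k|6↦f(k): 1:1 2:8 3:27 6:216  a_6=252
n=7: 7·1 1·7  f→[343+1]=344
n=8: 1·8 2·4 4·2 8·1  f→[1+8+64+512]=585
d|9:{9,3,1}  Σf=729+27+1=757
n=10: 1·10 2·5 5·2 10·1  f→[1+8+125+1000]=1134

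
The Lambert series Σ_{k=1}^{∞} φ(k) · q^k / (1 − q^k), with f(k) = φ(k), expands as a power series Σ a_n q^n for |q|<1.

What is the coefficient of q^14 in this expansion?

q^14  k|14↦φ(k): 1:1 2:1 7:6 14:6  a_14=14

a_14 = 14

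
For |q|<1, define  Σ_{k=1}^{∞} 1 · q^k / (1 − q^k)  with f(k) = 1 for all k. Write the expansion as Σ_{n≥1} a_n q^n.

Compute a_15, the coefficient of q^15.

a_15 = 4

[q^15] f(15)=1,f(5)=1,f(3)=1,f(1)=1 ⇒ 4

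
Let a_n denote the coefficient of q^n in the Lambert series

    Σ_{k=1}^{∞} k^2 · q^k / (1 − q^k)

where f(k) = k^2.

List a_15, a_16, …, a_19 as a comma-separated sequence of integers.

260, 341, 290, 455, 362

n=15: 1·15 3·5 5·3 15·1  f→[1+9+25+225]=260
n=16: 1·16 2·8 4·4 8·2 16·1  f→[1+4+16+64+256]=341
d|17:{1,17}  Σf=1+289=290
[q^18] f(18)=324,f(9)=81,f(6)=36,f(3)=9,f(2)=4,f(1)=1 ⇒ 455
[q^19] f(1)=1,f(19)=361 ⇒ 362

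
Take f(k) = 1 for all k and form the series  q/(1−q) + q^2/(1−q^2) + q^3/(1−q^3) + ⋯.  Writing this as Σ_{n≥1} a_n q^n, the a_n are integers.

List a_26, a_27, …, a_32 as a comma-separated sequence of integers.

d|26:{1,2,13,26}  Σf=1+1+1+1=4
[q^27] f(1)=1,f(3)=1,f(9)=1,f(27)=1 ⇒ 4
q^28  k|28↦f(k): 1:1 2:1 4:1 7:1 14:1 28:1  a_28=6
q^29  k|29↦f(k): 1:1 29:1  a_29=2
d|30:{30,15,10,6,5,3,2,1}  Σf=1+1+1+1+1+1+1+1=8
n=31: 1·31 31·1  f→[1+1]=2
n=32: 32·1 16·2 8·4 4·8 2·16 1·32  f→[1+1+1+1+1+1]=6

4, 4, 6, 2, 8, 2, 6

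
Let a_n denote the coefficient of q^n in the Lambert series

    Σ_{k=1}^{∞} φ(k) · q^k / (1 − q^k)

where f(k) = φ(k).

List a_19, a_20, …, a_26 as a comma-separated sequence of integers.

q^19  k|19↦φ(k): 1:1 19:18  a_19=19
[q^20] φ(20)=8,φ(10)=4,φ(5)=4,φ(4)=2,φ(2)=1,φ(1)=1 ⇒ 20
n=21: 1·21 3·7 7·3 21·1  φ→[1+2+6+12]=21
n=22: 22·1 11·2 2·11 1·22  φ→[10+10+1+1]=22
n=23: 1·23 23·1  φ→[1+22]=23
n=24: 24·1 12·2 8·3 6·4 4·6 3·8 2·12 1·24  φ→[8+4+4+2+2+2+1+1]=24
q^25  k|25↦φ(k): 1:1 5:4 25:20  a_25=25
[q^26] φ(1)=1,φ(2)=1,φ(13)=12,φ(26)=12 ⇒ 26

19, 20, 21, 22, 23, 24, 25, 26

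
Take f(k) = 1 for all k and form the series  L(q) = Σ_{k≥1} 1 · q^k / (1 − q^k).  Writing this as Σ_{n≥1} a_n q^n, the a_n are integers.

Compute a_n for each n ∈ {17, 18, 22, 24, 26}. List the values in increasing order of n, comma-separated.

2, 6, 4, 8, 4

[q^17] f(1)=1,f(17)=1 ⇒ 2
q^18  k|18↦f(k): 18:1 9:1 6:1 3:1 2:1 1:1  a_18=6
q^22  k|22↦f(k): 1:1 2:1 11:1 22:1  a_22=4
n=24: 1·24 2·12 3·8 4·6 6·4 8·3 12·2 24·1  f→[1+1+1+1+1+1+1+1]=8
q^26  k|26↦f(k): 26:1 13:1 2:1 1:1  a_26=4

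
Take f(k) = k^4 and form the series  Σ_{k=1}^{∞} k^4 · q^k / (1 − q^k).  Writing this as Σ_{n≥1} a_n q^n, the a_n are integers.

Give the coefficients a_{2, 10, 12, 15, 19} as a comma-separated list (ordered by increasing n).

17, 10642, 22386, 51332, 130322

n=2: 1·2 2·1  f→[1+16]=17
[q^10] f(10)=10000,f(5)=625,f(2)=16,f(1)=1 ⇒ 10642
d|12:{1,2,3,4,6,12}  Σf=1+16+81+256+1296+20736=22386
n=15: 1·15 3·5 5·3 15·1  f→[1+81+625+50625]=51332
q^19  k|19↦f(k): 1:1 19:130321  a_19=130322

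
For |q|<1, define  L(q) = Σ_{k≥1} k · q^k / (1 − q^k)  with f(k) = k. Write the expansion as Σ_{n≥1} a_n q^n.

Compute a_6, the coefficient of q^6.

n=6: 6·1 3·2 2·3 1·6  f→[6+3+2+1]=12

a_6 = 12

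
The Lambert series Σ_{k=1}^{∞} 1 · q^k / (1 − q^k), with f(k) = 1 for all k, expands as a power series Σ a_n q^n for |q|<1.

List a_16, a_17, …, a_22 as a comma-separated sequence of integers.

[q^16] f(1)=1,f(2)=1,f(4)=1,f(8)=1,f(16)=1 ⇒ 5
[q^17] f(17)=1,f(1)=1 ⇒ 2
q^18  k|18↦f(k): 1:1 2:1 3:1 6:1 9:1 18:1  a_18=6
n=19: 1·19 19·1  f→[1+1]=2
d|20:{1,2,4,5,10,20}  Σf=1+1+1+1+1+1=6
q^21  k|21↦f(k): 21:1 7:1 3:1 1:1  a_21=4
q^22  k|22↦f(k): 22:1 11:1 2:1 1:1  a_22=4

5, 2, 6, 2, 6, 4, 4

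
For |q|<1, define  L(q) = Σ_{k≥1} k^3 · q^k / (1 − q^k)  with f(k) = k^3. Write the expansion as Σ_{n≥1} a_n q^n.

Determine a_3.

a_3 = 28

n=3: 1·3 3·1  f→[1+27]=28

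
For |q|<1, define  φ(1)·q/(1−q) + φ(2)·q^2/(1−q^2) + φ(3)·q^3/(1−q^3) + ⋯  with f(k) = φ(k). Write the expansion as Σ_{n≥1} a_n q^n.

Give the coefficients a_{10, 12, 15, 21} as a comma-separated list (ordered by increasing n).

q^10  k|10↦φ(k): 1:1 2:1 5:4 10:4  a_10=10
n=12: 12·1 6·2 4·3 3·4 2·6 1·12  φ→[4+2+2+2+1+1]=12
[q^15] φ(15)=8,φ(5)=4,φ(3)=2,φ(1)=1 ⇒ 15
q^21  k|21↦φ(k): 1:1 3:2 7:6 21:12  a_21=21

10, 12, 15, 21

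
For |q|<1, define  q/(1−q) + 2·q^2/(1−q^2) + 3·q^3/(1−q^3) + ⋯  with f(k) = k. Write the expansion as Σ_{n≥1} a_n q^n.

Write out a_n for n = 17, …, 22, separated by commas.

[q^17] f(17)=17,f(1)=1 ⇒ 18
d|18:{1,2,3,6,9,18}  Σf=1+2+3+6+9+18=39
n=19: 1·19 19·1  f→[1+19]=20
[q^20] f(1)=1,f(2)=2,f(4)=4,f(5)=5,f(10)=10,f(20)=20 ⇒ 42
d|21:{1,3,7,21}  Σf=1+3+7+21=32
n=22: 1·22 2·11 11·2 22·1  f→[1+2+11+22]=36

18, 39, 20, 42, 32, 36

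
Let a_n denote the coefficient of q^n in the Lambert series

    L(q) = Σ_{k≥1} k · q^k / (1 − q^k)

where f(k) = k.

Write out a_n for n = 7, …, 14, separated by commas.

d|7:{1,7}  Σf=1+7=8
[q^8] f(1)=1,f(2)=2,f(4)=4,f(8)=8 ⇒ 15
d|9:{1,3,9}  Σf=1+3+9=13
n=10: 1·10 2·5 5·2 10·1  f→[1+2+5+10]=18
[q^11] f(11)=11,f(1)=1 ⇒ 12
q^12  k|12↦f(k): 1:1 2:2 3:3 4:4 6:6 12:12  a_12=28
n=13: 13·1 1·13  f→[13+1]=14
n=14: 1·14 2·7 7·2 14·1  f→[1+2+7+14]=24

8, 15, 13, 18, 12, 28, 14, 24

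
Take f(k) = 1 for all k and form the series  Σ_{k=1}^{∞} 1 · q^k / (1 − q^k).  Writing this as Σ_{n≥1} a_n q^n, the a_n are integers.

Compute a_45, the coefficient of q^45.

q^45  k|45↦f(k): 45:1 15:1 9:1 5:1 3:1 1:1  a_45=6

a_45 = 6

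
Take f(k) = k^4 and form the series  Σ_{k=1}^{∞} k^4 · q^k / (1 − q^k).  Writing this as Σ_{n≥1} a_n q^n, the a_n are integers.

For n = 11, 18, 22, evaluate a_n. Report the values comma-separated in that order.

14642, 112931, 248914

q^11  k|11↦f(k): 11:14641 1:1  a_11=14642
q^18  k|18↦f(k): 18:104976 9:6561 6:1296 3:81 2:16 1:1  a_18=112931
n=22: 22·1 11·2 2·11 1·22  f→[234256+14641+16+1]=248914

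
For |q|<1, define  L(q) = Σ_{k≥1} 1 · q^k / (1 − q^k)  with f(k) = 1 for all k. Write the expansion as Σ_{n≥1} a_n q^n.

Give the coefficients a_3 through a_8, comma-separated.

n=3: 1·3 3·1  f→[1+1]=2
[q^4] f(1)=1,f(2)=1,f(4)=1 ⇒ 3
n=5: 1·5 5·1  f→[1+1]=2
n=6: 6·1 3·2 2·3 1·6  f→[1+1+1+1]=4
n=7: 7·1 1·7  f→[1+1]=2
[q^8] f(8)=1,f(4)=1,f(2)=1,f(1)=1 ⇒ 4

2, 3, 2, 4, 2, 4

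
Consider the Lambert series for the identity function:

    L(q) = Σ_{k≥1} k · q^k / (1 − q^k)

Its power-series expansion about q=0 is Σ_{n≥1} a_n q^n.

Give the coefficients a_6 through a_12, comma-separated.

n=6: 6·1 3·2 2·3 1·6  f→[6+3+2+1]=12
n=7: 7·1 1·7  f→[7+1]=8
q^8  k|8↦f(k): 8:8 4:4 2:2 1:1  a_8=15
[q^9] f(1)=1,f(3)=3,f(9)=9 ⇒ 13
q^10  k|10↦f(k): 1:1 2:2 5:5 10:10  a_10=18
[q^11] f(11)=11,f(1)=1 ⇒ 12
d|12:{12,6,4,3,2,1}  Σf=12+6+4+3+2+1=28

12, 8, 15, 13, 18, 12, 28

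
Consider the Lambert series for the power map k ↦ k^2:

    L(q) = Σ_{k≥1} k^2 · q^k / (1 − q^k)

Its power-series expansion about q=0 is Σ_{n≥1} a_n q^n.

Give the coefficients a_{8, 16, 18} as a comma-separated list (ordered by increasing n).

85, 341, 455

[q^8] f(8)=64,f(4)=16,f(2)=4,f(1)=1 ⇒ 85
[q^16] f(16)=256,f(8)=64,f(4)=16,f(2)=4,f(1)=1 ⇒ 341
[q^18] f(1)=1,f(2)=4,f(3)=9,f(6)=36,f(9)=81,f(18)=324 ⇒ 455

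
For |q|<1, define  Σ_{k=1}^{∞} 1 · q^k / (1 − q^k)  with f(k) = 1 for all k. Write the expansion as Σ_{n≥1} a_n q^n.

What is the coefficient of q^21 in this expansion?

n=21: 21·1 7·3 3·7 1·21  f→[1+1+1+1]=4

a_21 = 4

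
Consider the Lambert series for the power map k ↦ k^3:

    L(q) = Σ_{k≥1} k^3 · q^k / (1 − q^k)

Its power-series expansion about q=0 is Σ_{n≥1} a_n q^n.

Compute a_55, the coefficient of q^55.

d|55:{55,11,5,1}  Σf=166375+1331+125+1=167832

a_55 = 167832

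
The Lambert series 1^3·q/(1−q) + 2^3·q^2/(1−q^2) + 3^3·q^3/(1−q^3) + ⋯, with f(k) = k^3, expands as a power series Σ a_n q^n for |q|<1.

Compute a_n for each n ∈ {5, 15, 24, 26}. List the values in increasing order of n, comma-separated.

126, 3528, 16380, 19782

d|5:{1,5}  Σf=1+125=126
n=15: 1·15 3·5 5·3 15·1  f→[1+27+125+3375]=3528
[q^24] f(24)=13824,f(12)=1728,f(8)=512,f(6)=216,f(4)=64,f(3)=27,f(2)=8,f(1)=1 ⇒ 16380
n=26: 1·26 2·13 13·2 26·1  f→[1+8+2197+17576]=19782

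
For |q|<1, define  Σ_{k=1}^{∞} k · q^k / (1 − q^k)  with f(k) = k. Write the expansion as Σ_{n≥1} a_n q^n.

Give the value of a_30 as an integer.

a_30 = 72

d|30:{1,2,3,5,6,10,15,30}  Σf=1+2+3+5+6+10+15+30=72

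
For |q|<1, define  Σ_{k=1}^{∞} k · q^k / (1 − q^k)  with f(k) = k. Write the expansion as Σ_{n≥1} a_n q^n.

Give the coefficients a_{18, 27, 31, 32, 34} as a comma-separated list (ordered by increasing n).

39, 40, 32, 63, 54

q^18  k|18↦f(k): 1:1 2:2 3:3 6:6 9:9 18:18  a_18=39
d|27:{1,3,9,27}  Σf=1+3+9+27=40
n=31: 1·31 31·1  f→[1+31]=32
[q^32] f(1)=1,f(2)=2,f(4)=4,f(8)=8,f(16)=16,f(32)=32 ⇒ 63
[q^34] f(1)=1,f(2)=2,f(17)=17,f(34)=34 ⇒ 54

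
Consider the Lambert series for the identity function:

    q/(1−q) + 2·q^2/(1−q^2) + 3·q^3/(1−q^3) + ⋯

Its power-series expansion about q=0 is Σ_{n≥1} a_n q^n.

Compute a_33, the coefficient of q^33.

d|33:{1,3,11,33}  Σf=1+3+11+33=48

a_33 = 48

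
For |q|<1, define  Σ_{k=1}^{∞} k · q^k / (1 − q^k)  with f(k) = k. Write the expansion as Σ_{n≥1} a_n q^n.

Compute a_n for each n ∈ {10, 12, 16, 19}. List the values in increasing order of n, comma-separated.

18, 28, 31, 20

[q^10] f(1)=1,f(2)=2,f(5)=5,f(10)=10 ⇒ 18
[q^12] f(1)=1,f(2)=2,f(3)=3,f(4)=4,f(6)=6,f(12)=12 ⇒ 28
q^16  k|16↦f(k): 16:16 8:8 4:4 2:2 1:1  a_16=31
q^19  k|19↦f(k): 1:1 19:19  a_19=20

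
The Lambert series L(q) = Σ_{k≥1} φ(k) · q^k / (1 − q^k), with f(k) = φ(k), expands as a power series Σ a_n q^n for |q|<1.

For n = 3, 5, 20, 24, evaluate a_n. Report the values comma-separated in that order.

[q^3] φ(3)=2,φ(1)=1 ⇒ 3
[q^5] φ(1)=1,φ(5)=4 ⇒ 5
d|20:{1,2,4,5,10,20}  Σφ=1+1+2+4+4+8=20
q^24  k|24↦φ(k): 1:1 2:1 3:2 4:2 6:2 8:4 12:4 24:8  a_24=24

3, 5, 20, 24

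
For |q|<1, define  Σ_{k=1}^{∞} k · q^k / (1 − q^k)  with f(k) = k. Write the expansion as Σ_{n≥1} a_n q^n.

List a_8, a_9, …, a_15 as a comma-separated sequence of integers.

15, 13, 18, 12, 28, 14, 24, 24

[q^8] f(8)=8,f(4)=4,f(2)=2,f(1)=1 ⇒ 15
n=9: 9·1 3·3 1·9  f→[9+3+1]=13
n=10: 1·10 2·5 5·2 10·1  f→[1+2+5+10]=18
d|11:{1,11}  Σf=1+11=12
q^12  k|12↦f(k): 1:1 2:2 3:3 4:4 6:6 12:12  a_12=28
q^13  k|13↦f(k): 1:1 13:13  a_13=14
[q^14] f(1)=1,f(2)=2,f(7)=7,f(14)=14 ⇒ 24
d|15:{15,5,3,1}  Σf=15+5+3+1=24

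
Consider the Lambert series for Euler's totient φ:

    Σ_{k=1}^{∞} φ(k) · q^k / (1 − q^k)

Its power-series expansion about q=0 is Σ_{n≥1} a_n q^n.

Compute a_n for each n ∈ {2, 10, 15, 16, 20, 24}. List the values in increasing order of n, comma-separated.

d|2:{1,2}  Σφ=1+1=2
d|10:{1,2,5,10}  Σφ=1+1+4+4=10
[q^15] φ(1)=1,φ(3)=2,φ(5)=4,φ(15)=8 ⇒ 15
n=16: 1·16 2·8 4·4 8·2 16·1  φ→[1+1+2+4+8]=16
q^20  k|20↦φ(k): 20:8 10:4 5:4 4:2 2:1 1:1  a_20=20
q^24  k|24↦φ(k): 24:8 12:4 8:4 6:2 4:2 3:2 2:1 1:1  a_24=24

2, 10, 15, 16, 20, 24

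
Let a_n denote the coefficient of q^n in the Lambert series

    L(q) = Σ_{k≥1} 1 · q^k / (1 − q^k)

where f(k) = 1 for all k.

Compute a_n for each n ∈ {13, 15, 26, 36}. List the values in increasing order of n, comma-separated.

[q^13] f(13)=1,f(1)=1 ⇒ 2
q^15  k|15↦f(k): 15:1 5:1 3:1 1:1  a_15=4
[q^26] f(1)=1,f(2)=1,f(13)=1,f(26)=1 ⇒ 4
d|36:{36,18,12,9,6,4,3,2,1}  Σf=1+1+1+1+1+1+1+1+1=9

2, 4, 4, 9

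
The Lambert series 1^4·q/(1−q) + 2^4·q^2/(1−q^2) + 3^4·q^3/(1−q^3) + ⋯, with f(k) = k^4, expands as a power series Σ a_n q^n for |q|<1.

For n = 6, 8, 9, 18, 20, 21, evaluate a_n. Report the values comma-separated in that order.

q^6  k|6↦f(k): 1:1 2:16 3:81 6:1296  a_6=1394
d|8:{8,4,2,1}  Σf=4096+256+16+1=4369
d|9:{9,3,1}  Σf=6561+81+1=6643
[q^18] f(1)=1,f(2)=16,f(3)=81,f(6)=1296,f(9)=6561,f(18)=104976 ⇒ 112931
q^20  k|20↦f(k): 20:160000 10:10000 5:625 4:256 2:16 1:1  a_20=170898
[q^21] f(1)=1,f(3)=81,f(7)=2401,f(21)=194481 ⇒ 196964

1394, 4369, 6643, 112931, 170898, 196964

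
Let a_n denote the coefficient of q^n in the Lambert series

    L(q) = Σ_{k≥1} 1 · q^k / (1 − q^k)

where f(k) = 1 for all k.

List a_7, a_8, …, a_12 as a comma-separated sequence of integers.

q^7  k|7↦f(k): 1:1 7:1  a_7=2
d|8:{8,4,2,1}  Σf=1+1+1+1=4
n=9: 9·1 3·3 1·9  f→[1+1+1]=3
[q^10] f(10)=1,f(5)=1,f(2)=1,f(1)=1 ⇒ 4
q^11  k|11↦f(k): 11:1 1:1  a_11=2
n=12: 1·12 2·6 3·4 4·3 6·2 12·1  f→[1+1+1+1+1+1]=6

2, 4, 3, 4, 2, 6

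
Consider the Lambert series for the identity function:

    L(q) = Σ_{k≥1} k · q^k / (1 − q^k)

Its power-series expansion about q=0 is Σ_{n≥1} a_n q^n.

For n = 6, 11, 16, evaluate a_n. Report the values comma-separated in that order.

d|6:{1,2,3,6}  Σf=1+2+3+6=12
d|11:{11,1}  Σf=11+1=12
q^16  k|16↦f(k): 16:16 8:8 4:4 2:2 1:1  a_16=31

12, 12, 31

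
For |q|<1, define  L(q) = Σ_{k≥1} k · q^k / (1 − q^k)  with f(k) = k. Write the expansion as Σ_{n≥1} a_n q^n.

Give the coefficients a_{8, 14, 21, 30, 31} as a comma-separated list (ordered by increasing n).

15, 24, 32, 72, 32

q^8  k|8↦f(k): 1:1 2:2 4:4 8:8  a_8=15
d|14:{1,2,7,14}  Σf=1+2+7+14=24
q^21  k|21↦f(k): 21:21 7:7 3:3 1:1  a_21=32
q^30  k|30↦f(k): 30:30 15:15 10:10 6:6 5:5 3:3 2:2 1:1  a_30=72
d|31:{1,31}  Σf=1+31=32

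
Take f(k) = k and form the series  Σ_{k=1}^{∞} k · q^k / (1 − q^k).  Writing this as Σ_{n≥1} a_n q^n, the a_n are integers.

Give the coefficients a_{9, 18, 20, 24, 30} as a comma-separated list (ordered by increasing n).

13, 39, 42, 60, 72

d|9:{1,3,9}  Σf=1+3+9=13
d|18:{18,9,6,3,2,1}  Σf=18+9+6+3+2+1=39
q^20  k|20↦f(k): 20:20 10:10 5:5 4:4 2:2 1:1  a_20=42
d|24:{24,12,8,6,4,3,2,1}  Σf=24+12+8+6+4+3+2+1=60
q^30  k|30↦f(k): 30:30 15:15 10:10 6:6 5:5 3:3 2:2 1:1  a_30=72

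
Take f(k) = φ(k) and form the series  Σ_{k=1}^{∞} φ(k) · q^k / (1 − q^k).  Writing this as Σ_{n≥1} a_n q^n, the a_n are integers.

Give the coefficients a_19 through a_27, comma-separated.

n=19: 19·1 1·19  φ→[18+1]=19
q^20  k|20↦φ(k): 1:1 2:1 4:2 5:4 10:4 20:8  a_20=20
q^21  k|21↦φ(k): 21:12 7:6 3:2 1:1  a_21=21
[q^22] φ(1)=1,φ(2)=1,φ(11)=10,φ(22)=10 ⇒ 22
d|23:{23,1}  Σφ=22+1=23
n=24: 1·24 2·12 3·8 4·6 6·4 8·3 12·2 24·1  φ→[1+1+2+2+2+4+4+8]=24
q^25  k|25↦φ(k): 25:20 5:4 1:1  a_25=25
q^26  k|26↦φ(k): 26:12 13:12 2:1 1:1  a_26=26
d|27:{1,3,9,27}  Σφ=1+2+6+18=27

19, 20, 21, 22, 23, 24, 25, 26, 27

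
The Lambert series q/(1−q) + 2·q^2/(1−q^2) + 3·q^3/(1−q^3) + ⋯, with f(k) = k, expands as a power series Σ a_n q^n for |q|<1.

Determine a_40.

[q^40] f(40)=40,f(20)=20,f(10)=10,f(8)=8,f(5)=5,f(4)=4,f(2)=2,f(1)=1 ⇒ 90

a_40 = 90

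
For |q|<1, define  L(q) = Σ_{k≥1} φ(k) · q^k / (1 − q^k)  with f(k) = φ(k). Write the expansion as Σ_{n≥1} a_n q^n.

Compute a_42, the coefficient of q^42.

d|42:{1,2,3,6,7,14,21,42}  Σφ=1+1+2+2+6+6+12+12=42

a_42 = 42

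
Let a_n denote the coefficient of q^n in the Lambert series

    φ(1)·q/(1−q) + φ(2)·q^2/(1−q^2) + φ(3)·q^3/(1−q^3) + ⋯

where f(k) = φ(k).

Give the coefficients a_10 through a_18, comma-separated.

n=10: 1·10 2·5 5·2 10·1  φ→[1+1+4+4]=10
[q^11] φ(11)=10,φ(1)=1 ⇒ 11
d|12:{12,6,4,3,2,1}  Σφ=4+2+2+2+1+1=12
d|13:{1,13}  Σφ=1+12=13
d|14:{14,7,2,1}  Σφ=6+6+1+1=14
d|15:{15,5,3,1}  Σφ=8+4+2+1=15
n=16: 16·1 8·2 4·4 2·8 1·16  φ→[8+4+2+1+1]=16
[q^17] φ(1)=1,φ(17)=16 ⇒ 17
d|18:{1,2,3,6,9,18}  Σφ=1+1+2+2+6+6=18

10, 11, 12, 13, 14, 15, 16, 17, 18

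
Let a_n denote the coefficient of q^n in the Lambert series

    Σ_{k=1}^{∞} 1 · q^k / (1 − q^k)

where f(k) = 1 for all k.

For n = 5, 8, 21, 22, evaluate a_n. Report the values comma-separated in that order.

[q^5] f(5)=1,f(1)=1 ⇒ 2
[q^8] f(8)=1,f(4)=1,f(2)=1,f(1)=1 ⇒ 4
n=21: 21·1 7·3 3·7 1·21  f→[1+1+1+1]=4
[q^22] f(22)=1,f(11)=1,f(2)=1,f(1)=1 ⇒ 4

2, 4, 4, 4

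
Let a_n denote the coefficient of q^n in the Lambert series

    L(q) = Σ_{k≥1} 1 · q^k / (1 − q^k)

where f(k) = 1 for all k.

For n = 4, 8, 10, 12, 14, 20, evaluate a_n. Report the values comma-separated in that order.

3, 4, 4, 6, 4, 6

[q^4] f(4)=1,f(2)=1,f(1)=1 ⇒ 3
[q^8] f(1)=1,f(2)=1,f(4)=1,f(8)=1 ⇒ 4
q^10  k|10↦f(k): 10:1 5:1 2:1 1:1  a_10=4
[q^12] f(1)=1,f(2)=1,f(3)=1,f(4)=1,f(6)=1,f(12)=1 ⇒ 6
[q^14] f(1)=1,f(2)=1,f(7)=1,f(14)=1 ⇒ 4
n=20: 1·20 2·10 4·5 5·4 10·2 20·1  f→[1+1+1+1+1+1]=6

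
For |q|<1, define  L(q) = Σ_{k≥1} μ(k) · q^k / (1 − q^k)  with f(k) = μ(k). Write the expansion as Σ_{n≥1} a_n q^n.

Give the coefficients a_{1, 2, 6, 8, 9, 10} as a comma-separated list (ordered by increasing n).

1, 0, 0, 0, 0, 0

n=1: 1·1  μ→[1]=1
q^2  k|2↦μ(k): 1:1 2:-1  a_2=0
[q^6] μ(6)=1,μ(3)=-1,μ(2)=-1,μ(1)=1 ⇒ 0
[q^8] μ(8)=0,μ(4)=0,μ(2)=-1,μ(1)=1 ⇒ 0
q^9  k|9↦μ(k): 9:0 3:-1 1:1  a_9=0
[q^10] μ(1)=1,μ(2)=-1,μ(5)=-1,μ(10)=1 ⇒ 0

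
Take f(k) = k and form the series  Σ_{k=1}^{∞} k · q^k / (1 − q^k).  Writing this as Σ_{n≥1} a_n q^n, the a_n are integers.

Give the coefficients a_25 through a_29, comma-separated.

[q^25] f(25)=25,f(5)=5,f(1)=1 ⇒ 31
d|26:{1,2,13,26}  Σf=1+2+13+26=42
q^27  k|27↦f(k): 1:1 3:3 9:9 27:27  a_27=40
[q^28] f(1)=1,f(2)=2,f(4)=4,f(7)=7,f(14)=14,f(28)=28 ⇒ 56
[q^29] f(29)=29,f(1)=1 ⇒ 30

31, 42, 40, 56, 30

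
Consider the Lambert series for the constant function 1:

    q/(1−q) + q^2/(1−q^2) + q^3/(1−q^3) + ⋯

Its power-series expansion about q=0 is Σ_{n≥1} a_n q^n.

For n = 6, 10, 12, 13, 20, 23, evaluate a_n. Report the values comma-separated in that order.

d|6:{1,2,3,6}  Σf=1+1+1+1=4
n=10: 1·10 2·5 5·2 10·1  f→[1+1+1+1]=4
n=12: 1·12 2·6 3·4 4·3 6·2 12·1  f→[1+1+1+1+1+1]=6
d|13:{13,1}  Σf=1+1=2
q^20  k|20↦f(k): 20:1 10:1 5:1 4:1 2:1 1:1  a_20=6
n=23: 1·23 23·1  f→[1+1]=2

4, 4, 6, 2, 6, 2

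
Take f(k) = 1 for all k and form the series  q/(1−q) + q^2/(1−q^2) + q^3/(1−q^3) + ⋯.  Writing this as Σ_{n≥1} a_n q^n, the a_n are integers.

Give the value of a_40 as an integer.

[q^40] f(40)=1,f(20)=1,f(10)=1,f(8)=1,f(5)=1,f(4)=1,f(2)=1,f(1)=1 ⇒ 8

a_40 = 8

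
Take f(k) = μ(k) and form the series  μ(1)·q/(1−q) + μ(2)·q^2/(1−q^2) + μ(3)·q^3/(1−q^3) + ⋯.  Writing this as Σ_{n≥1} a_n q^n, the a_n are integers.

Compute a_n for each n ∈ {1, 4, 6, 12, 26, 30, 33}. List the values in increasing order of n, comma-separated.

1, 0, 0, 0, 0, 0, 0

n=1: 1·1  μ→[1]=1
[q^4] μ(4)=0,μ(2)=-1,μ(1)=1 ⇒ 0
q^6  k|6↦μ(k): 6:1 3:-1 2:-1 1:1  a_6=0
n=12: 12·1 6·2 4·3 3·4 2·6 1·12  μ→[0+1+0+(-1)+(-1)+1]=0
[q^26] μ(26)=1,μ(13)=-1,μ(2)=-1,μ(1)=1 ⇒ 0
[q^30] μ(1)=1,μ(2)=-1,μ(3)=-1,μ(5)=-1,μ(6)=1,μ(10)=1,μ(15)=1,μ(30)=-1 ⇒ 0
d|33:{33,11,3,1}  Σμ=1+(-1)+(-1)+1=0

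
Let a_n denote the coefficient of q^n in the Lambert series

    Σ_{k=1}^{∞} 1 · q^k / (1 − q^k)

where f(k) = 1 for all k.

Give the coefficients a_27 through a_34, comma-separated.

n=27: 1·27 3·9 9·3 27·1  f→[1+1+1+1]=4
n=28: 28·1 14·2 7·4 4·7 2·14 1·28  f→[1+1+1+1+1+1]=6
q^29  k|29↦f(k): 29:1 1:1  a_29=2
n=30: 30·1 15·2 10·3 6·5 5·6 3·10 2·15 1·30  f→[1+1+1+1+1+1+1+1]=8
q^31  k|31↦f(k): 1:1 31:1  a_31=2
n=32: 32·1 16·2 8·4 4·8 2·16 1·32  f→[1+1+1+1+1+1]=6
n=33: 1·33 3·11 11·3 33·1  f→[1+1+1+1]=4
q^34  k|34↦f(k): 1:1 2:1 17:1 34:1  a_34=4

4, 6, 2, 8, 2, 6, 4, 4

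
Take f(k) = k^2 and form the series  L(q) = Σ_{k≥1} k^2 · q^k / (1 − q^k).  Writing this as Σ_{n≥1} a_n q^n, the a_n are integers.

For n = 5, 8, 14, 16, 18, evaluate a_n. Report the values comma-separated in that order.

q^5  k|5↦f(k): 1:1 5:25  a_5=26
n=8: 8·1 4·2 2·4 1·8  f→[64+16+4+1]=85
[q^14] f(1)=1,f(2)=4,f(7)=49,f(14)=196 ⇒ 250
q^16  k|16↦f(k): 1:1 2:4 4:16 8:64 16:256  a_16=341
[q^18] f(18)=324,f(9)=81,f(6)=36,f(3)=9,f(2)=4,f(1)=1 ⇒ 455

26, 85, 250, 341, 455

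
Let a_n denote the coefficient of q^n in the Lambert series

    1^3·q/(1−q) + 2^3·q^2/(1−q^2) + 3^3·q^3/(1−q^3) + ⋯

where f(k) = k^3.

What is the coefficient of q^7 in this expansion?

a_7 = 344

[q^7] f(1)=1,f(7)=343 ⇒ 344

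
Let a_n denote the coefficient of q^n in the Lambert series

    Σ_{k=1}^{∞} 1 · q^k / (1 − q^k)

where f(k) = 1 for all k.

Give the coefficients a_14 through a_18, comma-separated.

4, 4, 5, 2, 6

n=14: 14·1 7·2 2·7 1·14  f→[1+1+1+1]=4
n=15: 1·15 3·5 5·3 15·1  f→[1+1+1+1]=4
d|16:{16,8,4,2,1}  Σf=1+1+1+1+1=5
d|17:{17,1}  Σf=1+1=2
n=18: 1·18 2·9 3·6 6·3 9·2 18·1  f→[1+1+1+1+1+1]=6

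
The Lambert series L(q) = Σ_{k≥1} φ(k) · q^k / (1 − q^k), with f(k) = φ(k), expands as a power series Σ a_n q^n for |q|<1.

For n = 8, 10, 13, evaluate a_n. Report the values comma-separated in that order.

[q^8] φ(1)=1,φ(2)=1,φ(4)=2,φ(8)=4 ⇒ 8
d|10:{1,2,5,10}  Σφ=1+1+4+4=10
n=13: 1·13 13·1  φ→[1+12]=13

8, 10, 13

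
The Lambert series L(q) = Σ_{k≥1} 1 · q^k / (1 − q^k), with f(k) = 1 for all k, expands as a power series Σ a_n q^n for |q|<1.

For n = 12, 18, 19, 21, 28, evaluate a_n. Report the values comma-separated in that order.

[q^12] f(1)=1,f(2)=1,f(3)=1,f(4)=1,f(6)=1,f(12)=1 ⇒ 6
n=18: 18·1 9·2 6·3 3·6 2·9 1·18  f→[1+1+1+1+1+1]=6
[q^19] f(19)=1,f(1)=1 ⇒ 2
n=21: 1·21 3·7 7·3 21·1  f→[1+1+1+1]=4
q^28  k|28↦f(k): 1:1 2:1 4:1 7:1 14:1 28:1  a_28=6

6, 6, 2, 4, 6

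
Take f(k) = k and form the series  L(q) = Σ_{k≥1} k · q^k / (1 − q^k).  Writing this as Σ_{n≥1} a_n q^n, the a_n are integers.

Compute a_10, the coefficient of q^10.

a_10 = 18

n=10: 1·10 2·5 5·2 10·1  f→[1+2+5+10]=18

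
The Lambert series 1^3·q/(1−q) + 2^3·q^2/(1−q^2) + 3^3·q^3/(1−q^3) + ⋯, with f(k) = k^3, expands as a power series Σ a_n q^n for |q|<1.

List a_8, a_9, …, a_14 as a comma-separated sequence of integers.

d|8:{8,4,2,1}  Σf=512+64+8+1=585
d|9:{9,3,1}  Σf=729+27+1=757
n=10: 1·10 2·5 5·2 10·1  f→[1+8+125+1000]=1134
d|11:{1,11}  Σf=1+1331=1332
[q^12] f(1)=1,f(2)=8,f(3)=27,f(4)=64,f(6)=216,f(12)=1728 ⇒ 2044
[q^13] f(1)=1,f(13)=2197 ⇒ 2198
q^14  k|14↦f(k): 14:2744 7:343 2:8 1:1  a_14=3096

585, 757, 1134, 1332, 2044, 2198, 3096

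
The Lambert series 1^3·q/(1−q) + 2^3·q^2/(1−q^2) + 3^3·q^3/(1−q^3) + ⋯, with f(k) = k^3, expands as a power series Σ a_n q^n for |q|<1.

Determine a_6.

q^6  k|6↦f(k): 1:1 2:8 3:27 6:216  a_6=252

a_6 = 252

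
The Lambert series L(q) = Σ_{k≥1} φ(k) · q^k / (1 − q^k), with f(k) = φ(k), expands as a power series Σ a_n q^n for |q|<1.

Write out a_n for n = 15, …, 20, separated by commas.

n=15: 1·15 3·5 5·3 15·1  φ→[1+2+4+8]=15
[q^16] φ(16)=8,φ(8)=4,φ(4)=2,φ(2)=1,φ(1)=1 ⇒ 16
q^17  k|17↦φ(k): 17:16 1:1  a_17=17
[q^18] φ(1)=1,φ(2)=1,φ(3)=2,φ(6)=2,φ(9)=6,φ(18)=6 ⇒ 18
q^19  k|19↦φ(k): 19:18 1:1  a_19=19
n=20: 1·20 2·10 4·5 5·4 10·2 20·1  φ→[1+1+2+4+4+8]=20

15, 16, 17, 18, 19, 20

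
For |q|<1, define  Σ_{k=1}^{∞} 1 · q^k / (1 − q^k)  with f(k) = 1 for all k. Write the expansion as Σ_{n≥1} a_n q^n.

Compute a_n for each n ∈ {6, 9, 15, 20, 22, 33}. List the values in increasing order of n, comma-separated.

[q^6] f(6)=1,f(3)=1,f(2)=1,f(1)=1 ⇒ 4
q^9  k|9↦f(k): 1:1 3:1 9:1  a_9=3
d|15:{15,5,3,1}  Σf=1+1+1+1=4
q^20  k|20↦f(k): 1:1 2:1 4:1 5:1 10:1 20:1  a_20=6
n=22: 1·22 2·11 11·2 22·1  f→[1+1+1+1]=4
q^33  k|33↦f(k): 1:1 3:1 11:1 33:1  a_33=4

4, 3, 4, 6, 4, 4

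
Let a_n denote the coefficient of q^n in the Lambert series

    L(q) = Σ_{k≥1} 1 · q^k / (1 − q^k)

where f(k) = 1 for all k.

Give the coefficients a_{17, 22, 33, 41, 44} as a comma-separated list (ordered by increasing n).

2, 4, 4, 2, 6

q^17  k|17↦f(k): 17:1 1:1  a_17=2
d|22:{1,2,11,22}  Σf=1+1+1+1=4
q^33  k|33↦f(k): 1:1 3:1 11:1 33:1  a_33=4
q^41  k|41↦f(k): 41:1 1:1  a_41=2
[q^44] f(44)=1,f(22)=1,f(11)=1,f(4)=1,f(2)=1,f(1)=1 ⇒ 6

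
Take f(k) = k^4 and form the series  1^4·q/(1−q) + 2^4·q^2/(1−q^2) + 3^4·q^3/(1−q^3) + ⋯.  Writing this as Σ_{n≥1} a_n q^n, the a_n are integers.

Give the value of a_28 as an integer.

d|28:{28,14,7,4,2,1}  Σf=614656+38416+2401+256+16+1=655746

a_28 = 655746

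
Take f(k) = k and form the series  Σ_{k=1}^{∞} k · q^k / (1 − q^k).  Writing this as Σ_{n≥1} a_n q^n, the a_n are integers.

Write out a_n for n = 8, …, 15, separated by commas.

d|8:{1,2,4,8}  Σf=1+2+4+8=15
d|9:{1,3,9}  Σf=1+3+9=13
[q^10] f(1)=1,f(2)=2,f(5)=5,f(10)=10 ⇒ 18
n=11: 11·1 1·11  f→[11+1]=12
n=12: 1·12 2·6 3·4 4·3 6·2 12·1  f→[1+2+3+4+6+12]=28
n=13: 1·13 13·1  f→[1+13]=14
n=14: 1·14 2·7 7·2 14·1  f→[1+2+7+14]=24
n=15: 1·15 3·5 5·3 15·1  f→[1+3+5+15]=24

15, 13, 18, 12, 28, 14, 24, 24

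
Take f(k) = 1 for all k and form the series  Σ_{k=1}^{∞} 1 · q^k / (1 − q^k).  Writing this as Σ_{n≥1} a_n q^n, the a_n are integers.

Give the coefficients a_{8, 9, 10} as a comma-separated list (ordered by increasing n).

4, 3, 4

n=8: 8·1 4·2 2·4 1·8  f→[1+1+1+1]=4
n=9: 9·1 3·3 1·9  f→[1+1+1]=3
d|10:{10,5,2,1}  Σf=1+1+1+1=4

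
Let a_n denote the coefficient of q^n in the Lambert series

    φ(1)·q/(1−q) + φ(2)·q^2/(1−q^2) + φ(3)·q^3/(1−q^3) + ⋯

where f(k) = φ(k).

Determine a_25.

q^25  k|25↦φ(k): 25:20 5:4 1:1  a_25=25

a_25 = 25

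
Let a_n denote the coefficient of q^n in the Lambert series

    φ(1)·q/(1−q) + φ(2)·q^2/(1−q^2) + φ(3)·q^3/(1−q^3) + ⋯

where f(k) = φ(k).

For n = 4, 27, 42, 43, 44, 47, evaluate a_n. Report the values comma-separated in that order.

q^4  k|4↦φ(k): 1:1 2:1 4:2  a_4=4
n=27: 1·27 3·9 9·3 27·1  φ→[1+2+6+18]=27
d|42:{42,21,14,7,6,3,2,1}  Σφ=12+12+6+6+2+2+1+1=42
n=43: 43·1 1·43  φ→[42+1]=43
n=44: 1·44 2·22 4·11 11·4 22·2 44·1  φ→[1+1+2+10+10+20]=44
n=47: 1·47 47·1  φ→[1+46]=47

4, 27, 42, 43, 44, 47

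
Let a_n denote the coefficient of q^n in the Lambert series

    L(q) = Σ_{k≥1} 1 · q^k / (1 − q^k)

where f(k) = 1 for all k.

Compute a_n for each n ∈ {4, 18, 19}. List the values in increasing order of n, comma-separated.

3, 6, 2

d|4:{1,2,4}  Σf=1+1+1=3
n=18: 1·18 2·9 3·6 6·3 9·2 18·1  f→[1+1+1+1+1+1]=6
d|19:{1,19}  Σf=1+1=2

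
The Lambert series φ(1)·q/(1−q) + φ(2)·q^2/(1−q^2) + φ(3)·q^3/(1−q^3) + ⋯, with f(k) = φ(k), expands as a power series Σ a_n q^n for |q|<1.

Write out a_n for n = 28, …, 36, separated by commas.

n=28: 1·28 2·14 4·7 7·4 14·2 28·1  φ→[1+1+2+6+6+12]=28
d|29:{29,1}  Σφ=28+1=29
[q^30] φ(1)=1,φ(2)=1,φ(3)=2,φ(5)=4,φ(6)=2,φ(10)=4,φ(15)=8,φ(30)=8 ⇒ 30
n=31: 31·1 1·31  φ→[30+1]=31
[q^32] φ(32)=16,φ(16)=8,φ(8)=4,φ(4)=2,φ(2)=1,φ(1)=1 ⇒ 32
q^33  k|33↦φ(k): 1:1 3:2 11:10 33:20  a_33=33
n=34: 34·1 17·2 2·17 1·34  φ→[16+16+1+1]=34
[q^35] φ(1)=1,φ(5)=4,φ(7)=6,φ(35)=24 ⇒ 35
d|36:{1,2,3,4,6,9,12,18,36}  Σφ=1+1+2+2+2+6+4+6+12=36

28, 29, 30, 31, 32, 33, 34, 35, 36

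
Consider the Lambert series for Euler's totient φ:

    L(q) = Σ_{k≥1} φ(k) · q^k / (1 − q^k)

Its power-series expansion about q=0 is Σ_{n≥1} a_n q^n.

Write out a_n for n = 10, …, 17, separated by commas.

n=10: 10·1 5·2 2·5 1·10  φ→[4+4+1+1]=10
q^11  k|11↦φ(k): 1:1 11:10  a_11=11
d|12:{12,6,4,3,2,1}  Σφ=4+2+2+2+1+1=12
q^13  k|13↦φ(k): 13:12 1:1  a_13=13
d|14:{1,2,7,14}  Σφ=1+1+6+6=14
[q^15] φ(15)=8,φ(5)=4,φ(3)=2,φ(1)=1 ⇒ 15
q^16  k|16↦φ(k): 16:8 8:4 4:2 2:1 1:1  a_16=16
q^17  k|17↦φ(k): 17:16 1:1  a_17=17

10, 11, 12, 13, 14, 15, 16, 17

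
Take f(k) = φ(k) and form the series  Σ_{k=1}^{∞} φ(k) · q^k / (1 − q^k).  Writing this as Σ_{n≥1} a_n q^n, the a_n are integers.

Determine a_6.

n=6: 1·6 2·3 3·2 6·1  φ→[1+1+2+2]=6

a_6 = 6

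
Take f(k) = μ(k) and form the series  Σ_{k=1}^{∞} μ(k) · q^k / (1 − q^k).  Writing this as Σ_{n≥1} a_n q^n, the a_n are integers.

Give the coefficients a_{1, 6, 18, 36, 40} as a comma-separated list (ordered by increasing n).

d|1:{1}  Σμ=1=1
[q^6] μ(6)=1,μ(3)=-1,μ(2)=-1,μ(1)=1 ⇒ 0
q^18  k|18↦μ(k): 18:0 9:0 6:1 3:-1 2:-1 1:1  a_18=0
d|36:{1,2,3,4,6,9,12,18,36}  Σμ=1+(-1)+(-1)+0+1+0+0+0+0=0
q^40  k|40↦μ(k): 40:0 20:0 10:1 8:0 5:-1 4:0 2:-1 1:1  a_40=0

1, 0, 0, 0, 0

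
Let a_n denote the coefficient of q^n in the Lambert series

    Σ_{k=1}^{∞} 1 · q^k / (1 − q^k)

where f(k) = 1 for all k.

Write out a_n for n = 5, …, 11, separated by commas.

2, 4, 2, 4, 3, 4, 2

[q^5] f(5)=1,f(1)=1 ⇒ 2
n=6: 6·1 3·2 2·3 1·6  f→[1+1+1+1]=4
q^7  k|7↦f(k): 1:1 7:1  a_7=2
d|8:{1,2,4,8}  Σf=1+1+1+1=4
q^9  k|9↦f(k): 1:1 3:1 9:1  a_9=3
n=10: 1·10 2·5 5·2 10·1  f→[1+1+1+1]=4
d|11:{11,1}  Σf=1+1=2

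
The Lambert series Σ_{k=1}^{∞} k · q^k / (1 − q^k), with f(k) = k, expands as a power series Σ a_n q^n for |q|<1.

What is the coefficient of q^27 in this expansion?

[q^27] f(27)=27,f(9)=9,f(3)=3,f(1)=1 ⇒ 40

a_27 = 40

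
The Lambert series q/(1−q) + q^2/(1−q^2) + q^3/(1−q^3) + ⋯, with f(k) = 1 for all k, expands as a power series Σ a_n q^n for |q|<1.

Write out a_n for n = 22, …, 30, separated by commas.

4, 2, 8, 3, 4, 4, 6, 2, 8

n=22: 22·1 11·2 2·11 1·22  f→[1+1+1+1]=4
[q^23] f(23)=1,f(1)=1 ⇒ 2
d|24:{24,12,8,6,4,3,2,1}  Σf=1+1+1+1+1+1+1+1=8
q^25  k|25↦f(k): 1:1 5:1 25:1  a_25=3
d|26:{26,13,2,1}  Σf=1+1+1+1=4
n=27: 27·1 9·3 3·9 1·27  f→[1+1+1+1]=4
n=28: 28·1 14·2 7·4 4·7 2·14 1·28  f→[1+1+1+1+1+1]=6
n=29: 1·29 29·1  f→[1+1]=2
q^30  k|30↦f(k): 1:1 2:1 3:1 5:1 6:1 10:1 15:1 30:1  a_30=8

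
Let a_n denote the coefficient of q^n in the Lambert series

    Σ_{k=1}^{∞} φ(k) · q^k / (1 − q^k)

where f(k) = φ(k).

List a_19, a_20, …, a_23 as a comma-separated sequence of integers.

q^19  k|19↦φ(k): 1:1 19:18  a_19=19
q^20  k|20↦φ(k): 20:8 10:4 5:4 4:2 2:1 1:1  a_20=20
q^21  k|21↦φ(k): 1:1 3:2 7:6 21:12  a_21=21
q^22  k|22↦φ(k): 1:1 2:1 11:10 22:10  a_22=22
[q^23] φ(1)=1,φ(23)=22 ⇒ 23

19, 20, 21, 22, 23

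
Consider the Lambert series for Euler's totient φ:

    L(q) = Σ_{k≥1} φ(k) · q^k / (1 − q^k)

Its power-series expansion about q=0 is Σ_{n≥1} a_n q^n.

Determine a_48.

[q^48] φ(1)=1,φ(2)=1,φ(3)=2,φ(4)=2,φ(6)=2,φ(8)=4,φ(12)=4,φ(16)=8,φ(24)=8,φ(48)=16 ⇒ 48

a_48 = 48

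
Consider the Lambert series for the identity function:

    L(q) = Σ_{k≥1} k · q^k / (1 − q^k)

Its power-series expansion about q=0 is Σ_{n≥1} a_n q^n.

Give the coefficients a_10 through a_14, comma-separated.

q^10  k|10↦f(k): 1:1 2:2 5:5 10:10  a_10=18
n=11: 11·1 1·11  f→[11+1]=12
d|12:{1,2,3,4,6,12}  Σf=1+2+3+4+6+12=28
d|13:{1,13}  Σf=1+13=14
[q^14] f(14)=14,f(7)=7,f(2)=2,f(1)=1 ⇒ 24

18, 12, 28, 14, 24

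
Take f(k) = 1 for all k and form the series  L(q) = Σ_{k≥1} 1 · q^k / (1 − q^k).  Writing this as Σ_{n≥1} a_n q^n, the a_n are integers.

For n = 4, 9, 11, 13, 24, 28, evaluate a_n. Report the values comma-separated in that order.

3, 3, 2, 2, 8, 6

n=4: 1·4 2·2 4·1  f→[1+1+1]=3
d|9:{9,3,1}  Σf=1+1+1=3
[q^11] f(11)=1,f(1)=1 ⇒ 2
[q^13] f(13)=1,f(1)=1 ⇒ 2
n=24: 24·1 12·2 8·3 6·4 4·6 3·8 2·12 1·24  f→[1+1+1+1+1+1+1+1]=8
[q^28] f(1)=1,f(2)=1,f(4)=1,f(7)=1,f(14)=1,f(28)=1 ⇒ 6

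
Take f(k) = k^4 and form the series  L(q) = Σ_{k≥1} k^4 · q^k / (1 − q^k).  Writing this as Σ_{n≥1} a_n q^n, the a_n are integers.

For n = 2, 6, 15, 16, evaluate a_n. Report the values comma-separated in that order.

d|2:{1,2}  Σf=1+16=17
d|6:{6,3,2,1}  Σf=1296+81+16+1=1394
d|15:{1,3,5,15}  Σf=1+81+625+50625=51332
[q^16] f(16)=65536,f(8)=4096,f(4)=256,f(2)=16,f(1)=1 ⇒ 69905

17, 1394, 51332, 69905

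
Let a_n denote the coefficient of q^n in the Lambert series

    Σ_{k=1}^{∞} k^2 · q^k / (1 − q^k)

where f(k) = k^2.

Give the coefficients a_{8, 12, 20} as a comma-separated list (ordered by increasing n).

85, 210, 546

d|8:{1,2,4,8}  Σf=1+4+16+64=85
n=12: 1·12 2·6 3·4 4·3 6·2 12·1  f→[1+4+9+16+36+144]=210
d|20:{1,2,4,5,10,20}  Σf=1+4+16+25+100+400=546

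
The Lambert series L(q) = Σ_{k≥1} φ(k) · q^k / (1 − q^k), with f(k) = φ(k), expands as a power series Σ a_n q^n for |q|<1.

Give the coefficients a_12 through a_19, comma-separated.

[q^12] φ(1)=1,φ(2)=1,φ(3)=2,φ(4)=2,φ(6)=2,φ(12)=4 ⇒ 12
q^13  k|13↦φ(k): 13:12 1:1  a_13=13
n=14: 14·1 7·2 2·7 1·14  φ→[6+6+1+1]=14
[q^15] φ(1)=1,φ(3)=2,φ(5)=4,φ(15)=8 ⇒ 15
[q^16] φ(16)=8,φ(8)=4,φ(4)=2,φ(2)=1,φ(1)=1 ⇒ 16
[q^17] φ(17)=16,φ(1)=1 ⇒ 17
n=18: 18·1 9·2 6·3 3·6 2·9 1·18  φ→[6+6+2+2+1+1]=18
d|19:{1,19}  Σφ=1+18=19

12, 13, 14, 15, 16, 17, 18, 19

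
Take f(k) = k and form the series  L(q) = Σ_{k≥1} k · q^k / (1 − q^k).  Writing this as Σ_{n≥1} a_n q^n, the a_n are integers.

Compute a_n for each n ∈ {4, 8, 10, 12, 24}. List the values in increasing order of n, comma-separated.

7, 15, 18, 28, 60

q^4  k|4↦f(k): 4:4 2:2 1:1  a_4=7
d|8:{1,2,4,8}  Σf=1+2+4+8=15
[q^10] f(10)=10,f(5)=5,f(2)=2,f(1)=1 ⇒ 18
[q^12] f(12)=12,f(6)=6,f(4)=4,f(3)=3,f(2)=2,f(1)=1 ⇒ 28
[q^24] f(24)=24,f(12)=12,f(8)=8,f(6)=6,f(4)=4,f(3)=3,f(2)=2,f(1)=1 ⇒ 60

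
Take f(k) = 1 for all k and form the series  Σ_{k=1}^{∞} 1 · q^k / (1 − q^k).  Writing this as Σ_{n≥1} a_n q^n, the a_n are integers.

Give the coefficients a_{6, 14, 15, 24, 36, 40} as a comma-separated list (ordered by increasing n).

4, 4, 4, 8, 9, 8

q^6  k|6↦f(k): 6:1 3:1 2:1 1:1  a_6=4
q^14  k|14↦f(k): 1:1 2:1 7:1 14:1  a_14=4
n=15: 1·15 3·5 5·3 15·1  f→[1+1+1+1]=4
n=24: 24·1 12·2 8·3 6·4 4·6 3·8 2·12 1·24  f→[1+1+1+1+1+1+1+1]=8
n=36: 1·36 2·18 3·12 4·9 6·6 9·4 12·3 18·2 36·1  f→[1+1+1+1+1+1+1+1+1]=9
d|40:{1,2,4,5,8,10,20,40}  Σf=1+1+1+1+1+1+1+1=8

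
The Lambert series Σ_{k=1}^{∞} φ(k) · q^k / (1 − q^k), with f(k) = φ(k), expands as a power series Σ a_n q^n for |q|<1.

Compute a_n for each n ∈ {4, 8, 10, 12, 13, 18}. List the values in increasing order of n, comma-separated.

d|4:{4,2,1}  Σφ=2+1+1=4
d|8:{1,2,4,8}  Σφ=1+1+2+4=8
d|10:{10,5,2,1}  Σφ=4+4+1+1=10
[q^12] φ(1)=1,φ(2)=1,φ(3)=2,φ(4)=2,φ(6)=2,φ(12)=4 ⇒ 12
q^13  k|13↦φ(k): 1:1 13:12  a_13=13
q^18  k|18↦φ(k): 18:6 9:6 6:2 3:2 2:1 1:1  a_18=18

4, 8, 10, 12, 13, 18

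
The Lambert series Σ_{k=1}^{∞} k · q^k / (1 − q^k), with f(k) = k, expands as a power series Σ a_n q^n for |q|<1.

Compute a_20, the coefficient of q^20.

a_20 = 42

d|20:{1,2,4,5,10,20}  Σf=1+2+4+5+10+20=42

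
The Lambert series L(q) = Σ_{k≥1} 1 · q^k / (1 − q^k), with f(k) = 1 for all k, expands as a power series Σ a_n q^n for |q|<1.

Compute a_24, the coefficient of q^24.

a_24 = 8

d|24:{1,2,3,4,6,8,12,24}  Σf=1+1+1+1+1+1+1+1=8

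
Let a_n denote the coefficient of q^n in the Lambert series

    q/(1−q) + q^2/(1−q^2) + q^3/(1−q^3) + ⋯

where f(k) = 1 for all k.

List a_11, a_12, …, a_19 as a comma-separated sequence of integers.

2, 6, 2, 4, 4, 5, 2, 6, 2

d|11:{1,11}  Σf=1+1=2
q^12  k|12↦f(k): 1:1 2:1 3:1 4:1 6:1 12:1  a_12=6
n=13: 13·1 1·13  f→[1+1]=2
n=14: 1·14 2·7 7·2 14·1  f→[1+1+1+1]=4
d|15:{1,3,5,15}  Σf=1+1+1+1=4
d|16:{16,8,4,2,1}  Σf=1+1+1+1+1=5
q^17  k|17↦f(k): 17:1 1:1  a_17=2
[q^18] f(18)=1,f(9)=1,f(6)=1,f(3)=1,f(2)=1,f(1)=1 ⇒ 6
d|19:{19,1}  Σf=1+1=2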